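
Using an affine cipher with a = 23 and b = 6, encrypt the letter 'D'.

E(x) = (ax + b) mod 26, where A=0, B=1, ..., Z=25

Step 1: Convert 'D' to number: x = 3.
Step 2: E(3) = (23 * 3 + 6) mod 26 = 75 mod 26 = 23.
Step 3: Convert 23 back to letter: X.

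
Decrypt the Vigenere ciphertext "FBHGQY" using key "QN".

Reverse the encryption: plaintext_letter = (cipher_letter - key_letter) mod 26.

Step 1: Extend key: QNQNQN
Step 2: Decrypt each letter (c - k) mod 26:
  F(5) - Q(16) = (5-16) mod 26 = 15 = P
  B(1) - N(13) = (1-13) mod 26 = 14 = O
  H(7) - Q(16) = (7-16) mod 26 = 17 = R
  G(6) - N(13) = (6-13) mod 26 = 19 = T
  Q(16) - Q(16) = (16-16) mod 26 = 0 = A
  Y(24) - N(13) = (24-13) mod 26 = 11 = L
Plaintext: PORTAL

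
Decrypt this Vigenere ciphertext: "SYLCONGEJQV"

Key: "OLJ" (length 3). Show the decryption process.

Step 1: Key 'OLJ' has length 3. Extended key: OLJOLJOLJOL
Step 2: Decrypt each position:
  S(18) - O(14) = 4 = E
  Y(24) - L(11) = 13 = N
  L(11) - J(9) = 2 = C
  C(2) - O(14) = 14 = O
  O(14) - L(11) = 3 = D
  N(13) - J(9) = 4 = E
  G(6) - O(14) = 18 = S
  E(4) - L(11) = 19 = T
  J(9) - J(9) = 0 = A
  Q(16) - O(14) = 2 = C
  V(21) - L(11) = 10 = K
Plaintext: ENCODESTACK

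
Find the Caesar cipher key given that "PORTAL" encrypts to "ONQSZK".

Step 1: Compare first letters: P (position 15) -> O (position 14).
Step 2: Shift = (14 - 15) mod 26 = 25.
The shift value is 25.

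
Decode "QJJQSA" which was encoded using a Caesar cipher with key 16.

Step 1: Reverse the shift by subtracting 16 from each letter position.
  Q (position 16) -> position (16-16) mod 26 = 0 -> A
  J (position 9) -> position (9-16) mod 26 = 19 -> T
  J (position 9) -> position (9-16) mod 26 = 19 -> T
  Q (position 16) -> position (16-16) mod 26 = 0 -> A
  S (position 18) -> position (18-16) mod 26 = 2 -> C
  A (position 0) -> position (0-16) mod 26 = 10 -> K
Decrypted message: ATTACK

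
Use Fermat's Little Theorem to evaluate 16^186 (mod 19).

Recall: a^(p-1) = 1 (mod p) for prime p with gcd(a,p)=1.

Step 1: Since 19 is prime, by Fermat's Little Theorem: 16^18 = 1 (mod 19).
Step 2: Reduce exponent: 186 mod 18 = 6.
Step 3: So 16^186 = 16^6 (mod 19).
Step 4: 16^6 mod 19 = 7.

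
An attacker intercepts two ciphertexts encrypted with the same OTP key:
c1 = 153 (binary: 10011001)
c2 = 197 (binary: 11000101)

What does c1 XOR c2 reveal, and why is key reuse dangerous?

Step 1: c1 XOR c2 = (m1 XOR k) XOR (m2 XOR k).
Step 2: By XOR associativity/commutativity: = m1 XOR m2 XOR k XOR k = m1 XOR m2.
Step 3: 10011001 XOR 11000101 = 01011100 = 92.
Step 4: The key cancels out! An attacker learns m1 XOR m2 = 92, revealing the relationship between plaintexts.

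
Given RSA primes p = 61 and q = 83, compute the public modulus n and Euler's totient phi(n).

Step 1: n = p * q = 61 * 83 = 5063.
Step 2: phi(n) = (p-1)(q-1) = 60 * 82 = 4920.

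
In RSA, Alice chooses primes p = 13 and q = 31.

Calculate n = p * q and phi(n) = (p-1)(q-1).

Step 1: n = p * q = 13 * 31 = 403.
Step 2: phi(n) = (p-1)(q-1) = 12 * 30 = 360.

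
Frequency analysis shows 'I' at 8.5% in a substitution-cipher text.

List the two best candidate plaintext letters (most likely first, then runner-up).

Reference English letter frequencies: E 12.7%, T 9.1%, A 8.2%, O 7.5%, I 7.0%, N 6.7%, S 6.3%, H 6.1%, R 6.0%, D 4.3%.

Step 1: Observed frequency of 'I' is 8.5%.
Step 2: Compute distances to each reference frequency and sort:
  A (8.2%): difference = 0.3% <-- BEST
  T (9.1%): difference = 0.6% <-- RUNNER-UP
  O (7.5%): difference = 1.0%
  I (7.0%): difference = 1.5%
  N (6.7%): difference = 1.8%
Step 3: Most likely is 'A' (8.2%, diff 0.3%); second most likely is 'T' (9.1%, diff 0.6%).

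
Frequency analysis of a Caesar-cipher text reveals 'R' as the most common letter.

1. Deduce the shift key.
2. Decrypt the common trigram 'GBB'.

Step 1: In English, 'E' is the most frequent letter (12.7%).
Step 2: The most frequent ciphertext letter is 'R' (position 17).
Step 3: Shift = (17 - 4) mod 26 = 13.
Step 4: Decrypt 'GBB' by shifting back 13:
  G -> T
  B -> O
  B -> O
Step 5: 'GBB' decrypts to 'TOO'.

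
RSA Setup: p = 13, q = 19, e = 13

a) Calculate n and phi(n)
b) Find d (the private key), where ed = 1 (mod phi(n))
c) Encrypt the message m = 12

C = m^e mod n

Step 1: n = 13 * 19 = 247.
Step 2: phi(n) = (13-1)(19-1) = 12 * 18 = 216.
Step 3: Find d = 13^(-1) mod 216 = 133.
  Verify: 13 * 133 = 1729 = 1 (mod 216).
Step 4: C = 12^13 mod 247 = 12.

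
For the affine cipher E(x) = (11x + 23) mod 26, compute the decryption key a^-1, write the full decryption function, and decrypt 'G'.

Step 1: Find a^-1, the modular inverse of 11 mod 26.
Step 2: We need 11 * a^-1 = 1 (mod 26).
Step 3: 11 * 19 = 209 = 8 * 26 + 1, so a^-1 = 19.
Step 4: D(y) = 19(y - 23) mod 26.
Step 5: Apply to 'G' (y = 6): D(6) = 19 * (6 - 23) mod 26 = 19 * -17 mod 26 = 15 -> 'P'.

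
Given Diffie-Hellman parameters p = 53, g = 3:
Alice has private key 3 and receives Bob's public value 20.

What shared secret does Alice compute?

Step 1: s = B^a mod p = 20^3 mod 53.
  20^1 mod 53 = 20
  20^2 mod 53 = (20 * 20) mod 53 = 29
  20^3 mod 53 = (29 * 20) mod 53 = 50
Result: shared secret = 50.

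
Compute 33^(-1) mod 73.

Step 1: We need x such that 33 * x = 1 (mod 73).
Step 2: Using the extended Euclidean algorithm or trial:
  33 * 31 = 1023 = 14 * 73 + 1.
Step 3: Since 1023 mod 73 = 1, the inverse is x = 31.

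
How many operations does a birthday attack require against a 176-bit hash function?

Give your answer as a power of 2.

Step 1: The birthday paradox gives collision probability ~50% after sqrt(2^n) = 2^(n/2) hashes.
Step 2: For 176-bit output: 2^(176/2) = 2^88.
Step 3: Approximately 2^88 hash computations needed.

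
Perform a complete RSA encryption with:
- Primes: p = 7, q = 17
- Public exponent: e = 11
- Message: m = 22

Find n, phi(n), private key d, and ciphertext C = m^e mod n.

Step 1: n = 7 * 17 = 119.
Step 2: phi(n) = (7-1)(17-1) = 6 * 16 = 96.
Step 3: Find d = 11^(-1) mod 96 = 35.
  Verify: 11 * 35 = 385 = 1 (mod 96).
Step 4: C = 22^11 mod 119 = 113.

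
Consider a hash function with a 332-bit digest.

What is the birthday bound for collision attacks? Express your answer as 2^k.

Step 1: The birthday paradox gives collision probability ~50% after sqrt(2^n) = 2^(n/2) hashes.
Step 2: For 332-bit output: 2^(332/2) = 2^166.
Step 3: Approximately 2^166 hash computations needed.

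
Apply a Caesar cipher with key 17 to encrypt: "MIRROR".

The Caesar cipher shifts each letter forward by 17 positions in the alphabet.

Step 1: For each letter, shift forward by 17 positions (mod 26).
  M (position 12) -> position (12+17) mod 26 = 3 -> D
  I (position 8) -> position (8+17) mod 26 = 25 -> Z
  R (position 17) -> position (17+17) mod 26 = 8 -> I
  R (position 17) -> position (17+17) mod 26 = 8 -> I
  O (position 14) -> position (14+17) mod 26 = 5 -> F
  R (position 17) -> position (17+17) mod 26 = 8 -> I
Result: DZIIFI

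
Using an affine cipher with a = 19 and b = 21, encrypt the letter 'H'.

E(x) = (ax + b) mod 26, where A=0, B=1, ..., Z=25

Step 1: Convert 'H' to number: x = 7.
Step 2: E(7) = (19 * 7 + 21) mod 26 = 154 mod 26 = 24.
Step 3: Convert 24 back to letter: Y.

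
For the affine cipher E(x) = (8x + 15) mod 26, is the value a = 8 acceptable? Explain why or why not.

Step 1: Compute gcd(8, 26).
Step 2: gcd(8, 26) = 2.
Since gcd = 2 != 1, 8 shares a common factor with 26, so it cannot be used.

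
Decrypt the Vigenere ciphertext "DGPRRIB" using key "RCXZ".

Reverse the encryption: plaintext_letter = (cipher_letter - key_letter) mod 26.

Step 1: Extend key: RCXZRCX
Step 2: Decrypt each letter (c - k) mod 26:
  D(3) - R(17) = (3-17) mod 26 = 12 = M
  G(6) - C(2) = (6-2) mod 26 = 4 = E
  P(15) - X(23) = (15-23) mod 26 = 18 = S
  R(17) - Z(25) = (17-25) mod 26 = 18 = S
  R(17) - R(17) = (17-17) mod 26 = 0 = A
  I(8) - C(2) = (8-2) mod 26 = 6 = G
  B(1) - X(23) = (1-23) mod 26 = 4 = E
Plaintext: MESSAGE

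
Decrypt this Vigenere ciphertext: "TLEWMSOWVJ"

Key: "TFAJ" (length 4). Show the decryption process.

Step 1: Key 'TFAJ' has length 4. Extended key: TFAJTFAJTF
Step 2: Decrypt each position:
  T(19) - T(19) = 0 = A
  L(11) - F(5) = 6 = G
  E(4) - A(0) = 4 = E
  W(22) - J(9) = 13 = N
  M(12) - T(19) = 19 = T
  S(18) - F(5) = 13 = N
  O(14) - A(0) = 14 = O
  W(22) - J(9) = 13 = N
  V(21) - T(19) = 2 = C
  J(9) - F(5) = 4 = E
Plaintext: AGENTNONCE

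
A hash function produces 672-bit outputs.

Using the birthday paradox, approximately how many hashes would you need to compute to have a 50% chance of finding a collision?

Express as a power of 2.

Step 1: The birthday paradox gives collision probability ~50% after sqrt(2^n) = 2^(n/2) hashes.
Step 2: For 672-bit output: 2^(672/2) = 2^336.
Step 3: Approximately 2^336 hash computations needed.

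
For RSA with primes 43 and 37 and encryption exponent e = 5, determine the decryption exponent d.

Step 1: n = 43 * 37 = 1591.
Step 2: phi(n) = 42 * 36 = 1512.
Step 3: Find d such that 5 * d = 1 (mod 1512).
Step 4: d = 5^(-1) mod 1512 = 605.
Verification: 5 * 605 = 3025 = 2 * 1512 + 1.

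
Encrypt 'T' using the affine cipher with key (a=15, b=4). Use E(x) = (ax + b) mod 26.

Step 1: Convert 'T' to number: x = 19.
Step 2: E(19) = (15 * 19 + 4) mod 26 = 289 mod 26 = 3.
Step 3: Convert 3 back to letter: D.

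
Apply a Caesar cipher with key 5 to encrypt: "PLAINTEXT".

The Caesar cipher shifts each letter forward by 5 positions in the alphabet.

Step 1: For each letter, shift forward by 5 positions (mod 26).
  P (position 15) -> position (15+5) mod 26 = 20 -> U
  L (position 11) -> position (11+5) mod 26 = 16 -> Q
  A (position 0) -> position (0+5) mod 26 = 5 -> F
  I (position 8) -> position (8+5) mod 26 = 13 -> N
  N (position 13) -> position (13+5) mod 26 = 18 -> S
  T (position 19) -> position (19+5) mod 26 = 24 -> Y
  E (position 4) -> position (4+5) mod 26 = 9 -> J
  X (position 23) -> position (23+5) mod 26 = 2 -> C
  T (position 19) -> position (19+5) mod 26 = 24 -> Y
Result: UQFNSYJCY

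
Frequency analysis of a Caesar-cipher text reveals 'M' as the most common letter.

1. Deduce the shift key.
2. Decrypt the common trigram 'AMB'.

Step 1: In English, 'E' is the most frequent letter (12.7%).
Step 2: The most frequent ciphertext letter is 'M' (position 12).
Step 3: Shift = (12 - 4) mod 26 = 8.
Step 4: Decrypt 'AMB' by shifting back 8:
  A -> S
  M -> E
  B -> T
Step 5: 'AMB' decrypts to 'SET'.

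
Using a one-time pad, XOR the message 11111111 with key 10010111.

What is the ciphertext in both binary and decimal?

Step 1: Write out the XOR operation bit by bit:
  Message: 11111111
  Key:     10010111
  XOR:     01101000
Step 2: Convert to decimal: 01101000 = 104.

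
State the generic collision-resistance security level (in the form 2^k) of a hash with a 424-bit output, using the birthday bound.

Step 1: The birthday paradox gives collision probability ~50% after sqrt(2^n) = 2^(n/2) hashes.
Step 2: For 424-bit output: 2^(424/2) = 2^212.
Step 3: Approximately 2^212 hash computations needed.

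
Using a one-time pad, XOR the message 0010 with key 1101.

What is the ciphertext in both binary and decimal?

Step 1: Write out the XOR operation bit by bit:
  Message: 0010
  Key:     1101
  XOR:     1111
Step 2: Convert to decimal: 1111 = 15.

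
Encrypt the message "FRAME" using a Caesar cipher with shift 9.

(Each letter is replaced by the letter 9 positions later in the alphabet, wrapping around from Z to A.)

Step 1: For each letter, shift forward by 9 positions (mod 26).
  F (position 5) -> position (5+9) mod 26 = 14 -> O
  R (position 17) -> position (17+9) mod 26 = 0 -> A
  A (position 0) -> position (0+9) mod 26 = 9 -> J
  M (position 12) -> position (12+9) mod 26 = 21 -> V
  E (position 4) -> position (4+9) mod 26 = 13 -> N
Result: OAJVN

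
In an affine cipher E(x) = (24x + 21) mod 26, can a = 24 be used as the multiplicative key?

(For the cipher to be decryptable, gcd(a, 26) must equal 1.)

Step 1: Compute gcd(24, 26).
Step 2: gcd(24, 26) = 2.
Since gcd = 2 != 1, 24 shares a common factor with 26, so it cannot be used.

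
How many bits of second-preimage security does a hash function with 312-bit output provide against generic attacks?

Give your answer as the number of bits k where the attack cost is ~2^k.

Step 1: The hash has a 312-bit output.
Step 2: Second-preimage resistance means: given a specific input x, it should be infeasible to find a different y with h(y) = h(x).
With a 312-bit output, a generic search for a second preimage costs about 2^312 evaluations (each trial matches the fixed target with probability 2^-312).
Step 3: Security level = 312 bits.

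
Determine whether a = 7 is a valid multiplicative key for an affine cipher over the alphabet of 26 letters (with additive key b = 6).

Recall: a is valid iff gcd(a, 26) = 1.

Step 1: Compute gcd(7, 26).
Step 2: gcd(7, 26) = 1.
Since gcd = 1, 7 is coprime with 26, so it is a valid key.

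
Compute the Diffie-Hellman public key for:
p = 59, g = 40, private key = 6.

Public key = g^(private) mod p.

Step 1: A = g^a mod p = 40^6 mod 59.
  40^1 mod 59 = 40
  40^2 mod 59 = (40 * 40) mod 59 = 7
  40^3 mod 59 = (7 * 40) mod 59 = 44
  40^4 mod 59 = (44 * 40) mod 59 = 49
  40^5 mod 59 = (49 * 40) mod 59 = 13
  40^6 mod 59 = (13 * 40) mod 59 = 48
Result: A = 48.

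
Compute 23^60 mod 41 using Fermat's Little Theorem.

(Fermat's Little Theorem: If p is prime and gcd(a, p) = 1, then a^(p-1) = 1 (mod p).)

Step 1: Since 41 is prime, by Fermat's Little Theorem: 23^40 = 1 (mod 41).
Step 2: Reduce exponent: 60 mod 40 = 20.
Step 3: So 23^60 = 23^20 (mod 41).
Step 4: 23^20 mod 41 = 1.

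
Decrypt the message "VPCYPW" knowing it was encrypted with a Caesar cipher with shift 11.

Step 1: Reverse the shift by subtracting 11 from each letter position.
  V (position 21) -> position (21-11) mod 26 = 10 -> K
  P (position 15) -> position (15-11) mod 26 = 4 -> E
  C (position 2) -> position (2-11) mod 26 = 17 -> R
  Y (position 24) -> position (24-11) mod 26 = 13 -> N
  P (position 15) -> position (15-11) mod 26 = 4 -> E
  W (position 22) -> position (22-11) mod 26 = 11 -> L
Decrypted message: KERNEL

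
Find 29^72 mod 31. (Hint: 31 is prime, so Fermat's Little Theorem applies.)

Step 1: Since 31 is prime, by Fermat's Little Theorem: 29^30 = 1 (mod 31).
Step 2: Reduce exponent: 72 mod 30 = 12.
Step 3: So 29^72 = 29^12 (mod 31).
Step 4: 29^12 mod 31 = 4.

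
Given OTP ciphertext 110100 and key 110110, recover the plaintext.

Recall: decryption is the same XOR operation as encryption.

Step 1: XOR ciphertext with key:
  Ciphertext: 110100
  Key:        110110
  XOR:        000010
Step 2: Plaintext = 000010 = 2 in decimal.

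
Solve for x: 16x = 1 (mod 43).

Step 1: We need x such that 16 * x = 1 (mod 43).
Step 2: Using the extended Euclidean algorithm or trial:
  16 * 35 = 560 = 13 * 43 + 1.
Step 3: Since 560 mod 43 = 1, the inverse is x = 35.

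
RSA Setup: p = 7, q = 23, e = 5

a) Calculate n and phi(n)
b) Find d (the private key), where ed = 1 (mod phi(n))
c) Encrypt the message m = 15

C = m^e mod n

Step 1: n = 7 * 23 = 161.
Step 2: phi(n) = (7-1)(23-1) = 6 * 22 = 132.
Step 3: Find d = 5^(-1) mod 132 = 53.
  Verify: 5 * 53 = 265 = 1 (mod 132).
Step 4: C = 15^5 mod 161 = 99.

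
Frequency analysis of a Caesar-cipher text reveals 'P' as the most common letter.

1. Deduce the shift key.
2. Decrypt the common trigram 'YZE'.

Step 1: In English, 'E' is the most frequent letter (12.7%).
Step 2: The most frequent ciphertext letter is 'P' (position 15).
Step 3: Shift = (15 - 4) mod 26 = 11.
Step 4: Decrypt 'YZE' by shifting back 11:
  Y -> N
  Z -> O
  E -> T
Step 5: 'YZE' decrypts to 'NOT'.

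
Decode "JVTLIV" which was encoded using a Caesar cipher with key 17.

Step 1: Reverse the shift by subtracting 17 from each letter position.
  J (position 9) -> position (9-17) mod 26 = 18 -> S
  V (position 21) -> position (21-17) mod 26 = 4 -> E
  T (position 19) -> position (19-17) mod 26 = 2 -> C
  L (position 11) -> position (11-17) mod 26 = 20 -> U
  I (position 8) -> position (8-17) mod 26 = 17 -> R
  V (position 21) -> position (21-17) mod 26 = 4 -> E
Decrypted message: SECURE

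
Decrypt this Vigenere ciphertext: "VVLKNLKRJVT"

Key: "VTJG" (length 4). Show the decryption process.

Step 1: Key 'VTJG' has length 4. Extended key: VTJGVTJGVTJ
Step 2: Decrypt each position:
  V(21) - V(21) = 0 = A
  V(21) - T(19) = 2 = C
  L(11) - J(9) = 2 = C
  K(10) - G(6) = 4 = E
  N(13) - V(21) = 18 = S
  L(11) - T(19) = 18 = S
  K(10) - J(9) = 1 = B
  R(17) - G(6) = 11 = L
  J(9) - V(21) = 14 = O
  V(21) - T(19) = 2 = C
  T(19) - J(9) = 10 = K
Plaintext: ACCESSBLOCK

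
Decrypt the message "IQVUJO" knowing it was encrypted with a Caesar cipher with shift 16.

Step 1: Reverse the shift by subtracting 16 from each letter position.
  I (position 8) -> position (8-16) mod 26 = 18 -> S
  Q (position 16) -> position (16-16) mod 26 = 0 -> A
  V (position 21) -> position (21-16) mod 26 = 5 -> F
  U (position 20) -> position (20-16) mod 26 = 4 -> E
  J (position 9) -> position (9-16) mod 26 = 19 -> T
  O (position 14) -> position (14-16) mod 26 = 24 -> Y
Decrypted message: SAFETY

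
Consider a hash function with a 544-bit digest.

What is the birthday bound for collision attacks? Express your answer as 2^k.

Step 1: The birthday paradox gives collision probability ~50% after sqrt(2^n) = 2^(n/2) hashes.
Step 2: For 544-bit output: 2^(544/2) = 2^272.
Step 3: Approximately 2^272 hash computations needed.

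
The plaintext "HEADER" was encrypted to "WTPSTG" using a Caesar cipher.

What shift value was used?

Step 1: Compare first letters: H (position 7) -> W (position 22).
Step 2: Shift = (22 - 7) mod 26 = 15.
The shift value is 15.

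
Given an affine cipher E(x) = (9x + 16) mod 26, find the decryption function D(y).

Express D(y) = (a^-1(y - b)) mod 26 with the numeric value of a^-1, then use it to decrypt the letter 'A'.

Step 1: Find a^-1, the modular inverse of 9 mod 26.
Step 2: We need 9 * a^-1 = 1 (mod 26).
Step 3: 9 * 3 = 27 = 1 * 26 + 1, so a^-1 = 3.
Step 4: D(y) = 3(y - 16) mod 26.
Step 5: Apply to 'A' (y = 0): D(0) = 3 * (0 - 16) mod 26 = 3 * -16 mod 26 = 4 -> 'E'.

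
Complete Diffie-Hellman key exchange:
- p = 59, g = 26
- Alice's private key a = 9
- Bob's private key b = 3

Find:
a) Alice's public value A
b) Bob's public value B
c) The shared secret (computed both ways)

Step 1: A = g^a mod p = 26^9 mod 59 = 20.
Step 2: B = g^b mod p = 26^3 mod 59 = 53.
Step 3: Alice computes s = B^a mod p = 53^9 mod 59 = 35.
Step 4: Bob computes s = A^b mod p = 20^3 mod 59 = 35.
Both sides agree: shared secret = 35.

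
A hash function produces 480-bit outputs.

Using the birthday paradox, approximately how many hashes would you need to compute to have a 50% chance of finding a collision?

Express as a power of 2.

Step 1: The birthday paradox gives collision probability ~50% after sqrt(2^n) = 2^(n/2) hashes.
Step 2: For 480-bit output: 2^(480/2) = 2^240.
Step 3: Approximately 2^240 hash computations needed.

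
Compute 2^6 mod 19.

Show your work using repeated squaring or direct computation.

Step 1: Compute 2^6 mod 19 step by step, reducing modulo 19 at each step.
  2^1 mod 19 = 2
  2^2 mod 19 = (2 * 2) mod 19 = 4
  2^3 mod 19 = (4 * 2) mod 19 = 8
  2^4 mod 19 = (8 * 2) mod 19 = 16
  2^5 mod 19 = (16 * 2) mod 19 = 13
  2^6 mod 19 = (13 * 2) mod 19 = 7
Step 2: Result = 7.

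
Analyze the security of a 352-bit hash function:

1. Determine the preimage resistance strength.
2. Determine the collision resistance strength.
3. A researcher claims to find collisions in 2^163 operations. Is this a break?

Step 1: Preimage resistance requires brute-force of 2^352 operations.
Step 2: Collision resistance (birthday bound) = 2^(352/2) = 2^176.
Step 3: The claimed attack costs 2^163 operations.
Step 4: Since 2^163 < 2^176, the claimed attack beats the generic birthday bound, so collision resistance is broken.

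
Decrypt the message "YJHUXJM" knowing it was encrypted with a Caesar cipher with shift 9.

Step 1: Reverse the shift by subtracting 9 from each letter position.
  Y (position 24) -> position (24-9) mod 26 = 15 -> P
  J (position 9) -> position (9-9) mod 26 = 0 -> A
  H (position 7) -> position (7-9) mod 26 = 24 -> Y
  U (position 20) -> position (20-9) mod 26 = 11 -> L
  X (position 23) -> position (23-9) mod 26 = 14 -> O
  J (position 9) -> position (9-9) mod 26 = 0 -> A
  M (position 12) -> position (12-9) mod 26 = 3 -> D
Decrypted message: PAYLOAD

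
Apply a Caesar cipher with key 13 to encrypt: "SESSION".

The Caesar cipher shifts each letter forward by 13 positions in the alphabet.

Step 1: For each letter, shift forward by 13 positions (mod 26).
  S (position 18) -> position (18+13) mod 26 = 5 -> F
  E (position 4) -> position (4+13) mod 26 = 17 -> R
  S (position 18) -> position (18+13) mod 26 = 5 -> F
  S (position 18) -> position (18+13) mod 26 = 5 -> F
  I (position 8) -> position (8+13) mod 26 = 21 -> V
  O (position 14) -> position (14+13) mod 26 = 1 -> B
  N (position 13) -> position (13+13) mod 26 = 0 -> A
Result: FRFFVBA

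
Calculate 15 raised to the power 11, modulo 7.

Step 1: Compute 15^11 mod 7 step by step, reducing modulo 7 at each step.
  15^1 mod 7 = 1
  15^2 mod 7 = (1 * 15) mod 7 = 1
  15^3 mod 7 = (1 * 15) mod 7 = 1
  15^4 mod 7 = (1 * 15) mod 7 = 1
  15^5 mod 7 = (1 * 15) mod 7 = 1
  15^6 mod 7 = (1 * 15) mod 7 = 1
  15^7 mod 7 = (1 * 15) mod 7 = 1
  15^8 mod 7 = (1 * 15) mod 7 = 1
  15^9 mod 7 = (1 * 15) mod 7 = 1
  15^10 mod 7 = (1 * 15) mod 7 = 1
  15^11 mod 7 = (1 * 15) mod 7 = 1
Step 2: Result = 1.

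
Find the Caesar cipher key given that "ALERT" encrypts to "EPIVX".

Step 1: Compare first letters: A (position 0) -> E (position 4).
Step 2: Shift = (4 - 0) mod 26 = 4.
The shift value is 4.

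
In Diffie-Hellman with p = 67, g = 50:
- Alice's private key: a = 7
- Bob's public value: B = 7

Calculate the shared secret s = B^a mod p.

Step 1: s = B^a mod p = 7^7 mod 67.
  7^1 mod 67 = 7
  7^2 mod 67 = (7 * 7) mod 67 = 49
  7^3 mod 67 = (49 * 7) mod 67 = 8
  7^4 mod 67 = (8 * 7) mod 67 = 56
  7^5 mod 67 = (56 * 7) mod 67 = 57
  7^6 mod 67 = (57 * 7) mod 67 = 64
  7^7 mod 67 = (64 * 7) mod 67 = 46
Result: shared secret = 46.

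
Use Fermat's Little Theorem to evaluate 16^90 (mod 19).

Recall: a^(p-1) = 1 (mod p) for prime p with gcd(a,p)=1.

Step 1: Since 19 is prime, by Fermat's Little Theorem: 16^18 = 1 (mod 19).
Step 2: Reduce exponent: 90 mod 18 = 0.
Step 3: So 16^90 = 16^0 (mod 19).
Step 4: 16^0 mod 19 = 1.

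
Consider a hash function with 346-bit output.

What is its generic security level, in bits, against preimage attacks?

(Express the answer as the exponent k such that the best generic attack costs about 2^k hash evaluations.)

Step 1: The hash has a 346-bit output.
Step 2: Preimage resistance means: given a digest h(x), it should be infeasible to find any input that hashes to it.
With a 346-bit output there are 2^346 possible digests, so a generic brute-force preimage search costs about 2^346 evaluations.
Step 3: Security level = 346 bits.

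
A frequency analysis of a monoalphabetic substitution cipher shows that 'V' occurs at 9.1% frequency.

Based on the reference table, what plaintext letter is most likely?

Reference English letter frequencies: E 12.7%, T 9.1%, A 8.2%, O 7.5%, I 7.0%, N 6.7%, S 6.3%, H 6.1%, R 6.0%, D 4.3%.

Step 1: The observed frequency is 9.1%.
Step 2: Compare with English frequencies:
  E: 12.7% (difference: 3.6%)
  T: 9.1% (difference: 0.0%) <-- closest
  A: 8.2% (difference: 0.9%)
  O: 7.5% (difference: 1.6%)
  I: 7.0% (difference: 2.1%)
  N: 6.7% (difference: 2.4%)
  S: 6.3% (difference: 2.8%)
  H: 6.1% (difference: 3.0%)
  R: 6.0% (difference: 3.1%)
  D: 4.3% (difference: 4.8%)
Step 3: 'V' most likely represents 'T' (frequency 9.1%).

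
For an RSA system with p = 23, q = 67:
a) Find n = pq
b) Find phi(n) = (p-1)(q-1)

Step 1: n = p * q = 23 * 67 = 1541.
Step 2: phi(n) = (p-1)(q-1) = 22 * 66 = 1452.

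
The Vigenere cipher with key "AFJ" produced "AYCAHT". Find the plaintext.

Step 1: Extend key: AFJAFJ
Step 2: Decrypt each letter (c - k) mod 26:
  A(0) - A(0) = (0-0) mod 26 = 0 = A
  Y(24) - F(5) = (24-5) mod 26 = 19 = T
  C(2) - J(9) = (2-9) mod 26 = 19 = T
  A(0) - A(0) = (0-0) mod 26 = 0 = A
  H(7) - F(5) = (7-5) mod 26 = 2 = C
  T(19) - J(9) = (19-9) mod 26 = 10 = K
Plaintext: ATTACK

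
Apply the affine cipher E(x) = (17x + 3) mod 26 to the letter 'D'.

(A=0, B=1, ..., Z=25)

Step 1: Convert 'D' to number: x = 3.
Step 2: E(3) = (17 * 3 + 3) mod 26 = 54 mod 26 = 2.
Step 3: Convert 2 back to letter: C.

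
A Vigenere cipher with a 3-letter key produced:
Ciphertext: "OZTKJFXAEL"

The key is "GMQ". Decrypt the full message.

Step 1: Key 'GMQ' has length 3. Extended key: GMQGMQGMQG
Step 2: Decrypt each position:
  O(14) - G(6) = 8 = I
  Z(25) - M(12) = 13 = N
  T(19) - Q(16) = 3 = D
  K(10) - G(6) = 4 = E
  J(9) - M(12) = 23 = X
  F(5) - Q(16) = 15 = P
  X(23) - G(6) = 17 = R
  A(0) - M(12) = 14 = O
  E(4) - Q(16) = 14 = O
  L(11) - G(6) = 5 = F
Plaintext: INDEXPROOF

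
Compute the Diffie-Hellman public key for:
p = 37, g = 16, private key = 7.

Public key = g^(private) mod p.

Step 1: A = g^a mod p = 16^7 mod 37.
  16^1 mod 37 = 16
  16^2 mod 37 = (16 * 16) mod 37 = 34
  16^3 mod 37 = (34 * 16) mod 37 = 26
  16^4 mod 37 = (26 * 16) mod 37 = 9
  16^5 mod 37 = (9 * 16) mod 37 = 33
  16^6 mod 37 = (33 * 16) mod 37 = 10
  16^7 mod 37 = (10 * 16) mod 37 = 12
Result: A = 12.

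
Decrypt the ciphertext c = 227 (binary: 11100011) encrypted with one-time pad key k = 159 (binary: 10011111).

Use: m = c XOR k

Step 1: XOR ciphertext with key:
  Ciphertext: 11100011
  Key:        10011111
  XOR:        01111100
Step 2: Plaintext = 01111100 = 124 in decimal.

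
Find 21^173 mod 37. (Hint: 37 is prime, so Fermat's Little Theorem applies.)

Step 1: Since 37 is prime, by Fermat's Little Theorem: 21^36 = 1 (mod 37).
Step 2: Reduce exponent: 173 mod 36 = 29.
Step 3: So 21^173 = 21^29 (mod 37).
Step 4: 21^29 mod 37 = 3.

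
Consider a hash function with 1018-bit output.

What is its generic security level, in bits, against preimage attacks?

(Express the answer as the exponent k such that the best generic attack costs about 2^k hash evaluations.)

Step 1: The hash has a 1018-bit output.
Step 2: Preimage resistance means: given a digest h(x), it should be infeasible to find any input that hashes to it.
With a 1018-bit output there are 2^1018 possible digests, so a generic brute-force preimage search costs about 2^1018 evaluations.
Step 3: Security level = 1018 bits.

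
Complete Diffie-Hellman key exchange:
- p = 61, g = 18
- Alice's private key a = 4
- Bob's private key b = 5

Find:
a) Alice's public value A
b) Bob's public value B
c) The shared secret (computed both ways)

Step 1: A = g^a mod p = 18^4 mod 61 = 56.
Step 2: B = g^b mod p = 18^5 mod 61 = 32.
Step 3: Alice computes s = B^a mod p = 32^4 mod 61 = 47.
Step 4: Bob computes s = A^b mod p = 56^5 mod 61 = 47.
Both sides agree: shared secret = 47.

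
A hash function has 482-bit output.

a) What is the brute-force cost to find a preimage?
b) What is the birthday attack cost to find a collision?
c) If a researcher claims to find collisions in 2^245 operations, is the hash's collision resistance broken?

Step 1: Preimage resistance requires brute-force of 2^482 operations.
Step 2: Collision resistance (birthday bound) = 2^(482/2) = 2^241.
Step 3: The claimed attack costs 2^245 operations.
Step 4: Since 2^245 >= 2^241, the claimed attack is no faster than the generic birthday attack, so this does not break collision resistance.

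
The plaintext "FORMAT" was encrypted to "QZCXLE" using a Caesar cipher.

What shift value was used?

Step 1: Compare first letters: F (position 5) -> Q (position 16).
Step 2: Shift = (16 - 5) mod 26 = 11.
The shift value is 11.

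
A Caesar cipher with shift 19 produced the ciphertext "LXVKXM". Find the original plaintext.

Step 1: Reverse the shift by subtracting 19 from each letter position.
  L (position 11) -> position (11-19) mod 26 = 18 -> S
  X (position 23) -> position (23-19) mod 26 = 4 -> E
  V (position 21) -> position (21-19) mod 26 = 2 -> C
  K (position 10) -> position (10-19) mod 26 = 17 -> R
  X (position 23) -> position (23-19) mod 26 = 4 -> E
  M (position 12) -> position (12-19) mod 26 = 19 -> T
Decrypted message: SECRET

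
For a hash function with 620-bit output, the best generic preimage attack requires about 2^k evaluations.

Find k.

Step 1: The hash has a 620-bit output.
Step 2: Preimage resistance means: given a digest h(x), it should be infeasible to find any input that hashes to it.
With a 620-bit output there are 2^620 possible digests, so a generic brute-force preimage search costs about 2^620 evaluations.
Step 3: Security level = 620 bits.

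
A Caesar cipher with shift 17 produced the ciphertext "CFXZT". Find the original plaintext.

Step 1: Reverse the shift by subtracting 17 from each letter position.
  C (position 2) -> position (2-17) mod 26 = 11 -> L
  F (position 5) -> position (5-17) mod 26 = 14 -> O
  X (position 23) -> position (23-17) mod 26 = 6 -> G
  Z (position 25) -> position (25-17) mod 26 = 8 -> I
  T (position 19) -> position (19-17) mod 26 = 2 -> C
Decrypted message: LOGIC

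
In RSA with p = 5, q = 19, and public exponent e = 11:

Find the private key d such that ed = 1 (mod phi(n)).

Step 1: n = 5 * 19 = 95.
Step 2: phi(n) = 4 * 18 = 72.
Step 3: Find d such that 11 * d = 1 (mod 72).
Step 4: d = 11^(-1) mod 72 = 59.
Verification: 11 * 59 = 649 = 9 * 72 + 1.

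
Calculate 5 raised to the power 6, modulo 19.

Step 1: Compute 5^6 mod 19 step by step, reducing modulo 19 at each step.
  5^1 mod 19 = 5
  5^2 mod 19 = (5 * 5) mod 19 = 6
  5^3 mod 19 = (6 * 5) mod 19 = 11
  5^4 mod 19 = (11 * 5) mod 19 = 17
  5^5 mod 19 = (17 * 5) mod 19 = 9
  5^6 mod 19 = (9 * 5) mod 19 = 7
Step 2: Result = 7.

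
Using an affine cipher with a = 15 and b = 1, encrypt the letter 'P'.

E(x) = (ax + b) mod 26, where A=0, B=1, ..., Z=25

Step 1: Convert 'P' to number: x = 15.
Step 2: E(15) = (15 * 15 + 1) mod 26 = 226 mod 26 = 18.
Step 3: Convert 18 back to letter: S.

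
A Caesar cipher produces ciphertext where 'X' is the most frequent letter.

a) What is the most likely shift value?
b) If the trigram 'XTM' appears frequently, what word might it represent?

Step 1: In English, 'E' is the most frequent letter (12.7%).
Step 2: The most frequent ciphertext letter is 'X' (position 23).
Step 3: Shift = (23 - 4) mod 26 = 19.
Step 4: Decrypt 'XTM' by shifting back 19:
  X -> E
  T -> A
  M -> T
Step 5: 'XTM' decrypts to 'EAT'.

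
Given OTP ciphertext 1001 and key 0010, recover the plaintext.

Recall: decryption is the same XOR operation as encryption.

Step 1: XOR ciphertext with key:
  Ciphertext: 1001
  Key:        0010
  XOR:        1011
Step 2: Plaintext = 1011 = 11 in decimal.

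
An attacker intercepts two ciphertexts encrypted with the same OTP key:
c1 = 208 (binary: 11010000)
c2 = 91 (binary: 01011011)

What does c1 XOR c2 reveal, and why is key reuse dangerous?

Step 1: c1 XOR c2 = (m1 XOR k) XOR (m2 XOR k).
Step 2: By XOR associativity/commutativity: = m1 XOR m2 XOR k XOR k = m1 XOR m2.
Step 3: 11010000 XOR 01011011 = 10001011 = 139.
Step 4: The key cancels out! An attacker learns m1 XOR m2 = 139, revealing the relationship between plaintexts.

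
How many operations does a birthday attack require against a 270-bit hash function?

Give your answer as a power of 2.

Step 1: The birthday paradox gives collision probability ~50% after sqrt(2^n) = 2^(n/2) hashes.
Step 2: For 270-bit output: 2^(270/2) = 2^135.
Step 3: Approximately 2^135 hash computations needed.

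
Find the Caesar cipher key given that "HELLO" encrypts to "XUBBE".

Step 1: Compare first letters: H (position 7) -> X (position 23).
Step 2: Shift = (23 - 7) mod 26 = 16.
The shift value is 16.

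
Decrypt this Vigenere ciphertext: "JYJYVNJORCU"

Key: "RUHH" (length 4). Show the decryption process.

Step 1: Key 'RUHH' has length 4. Extended key: RUHHRUHHRUH
Step 2: Decrypt each position:
  J(9) - R(17) = 18 = S
  Y(24) - U(20) = 4 = E
  J(9) - H(7) = 2 = C
  Y(24) - H(7) = 17 = R
  V(21) - R(17) = 4 = E
  N(13) - U(20) = 19 = T
  J(9) - H(7) = 2 = C
  O(14) - H(7) = 7 = H
  R(17) - R(17) = 0 = A
  C(2) - U(20) = 8 = I
  U(20) - H(7) = 13 = N
Plaintext: SECRETCHAIN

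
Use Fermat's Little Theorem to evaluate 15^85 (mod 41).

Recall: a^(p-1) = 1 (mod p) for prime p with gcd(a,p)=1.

Step 1: Since 41 is prime, by Fermat's Little Theorem: 15^40 = 1 (mod 41).
Step 2: Reduce exponent: 85 mod 40 = 5.
Step 3: So 15^85 = 15^5 (mod 41).
Step 4: 15^5 mod 41 = 14.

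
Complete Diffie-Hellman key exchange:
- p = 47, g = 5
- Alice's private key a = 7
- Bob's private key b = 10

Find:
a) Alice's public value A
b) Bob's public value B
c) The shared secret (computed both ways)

Step 1: A = g^a mod p = 5^7 mod 47 = 11.
Step 2: B = g^b mod p = 5^10 mod 47 = 12.
Step 3: Alice computes s = B^a mod p = 12^7 mod 47 = 42.
Step 4: Bob computes s = A^b mod p = 11^10 mod 47 = 42.
Both sides agree: shared secret = 42.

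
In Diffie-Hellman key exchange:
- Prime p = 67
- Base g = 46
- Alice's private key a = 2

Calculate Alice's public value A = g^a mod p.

Step 1: A = g^a mod p = 46^2 mod 67.
  46^1 mod 67 = 46
  46^2 mod 67 = (46 * 46) mod 67 = 39
Result: A = 39.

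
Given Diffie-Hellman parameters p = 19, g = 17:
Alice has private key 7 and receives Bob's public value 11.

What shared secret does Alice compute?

Step 1: s = B^a mod p = 11^7 mod 19.
  11^1 mod 19 = 11
  11^2 mod 19 = (11 * 11) mod 19 = 7
  11^3 mod 19 = (7 * 11) mod 19 = 1
  11^4 mod 19 = (1 * 11) mod 19 = 11
  11^5 mod 19 = (11 * 11) mod 19 = 7
  11^6 mod 19 = (7 * 11) mod 19 = 1
  11^7 mod 19 = (1 * 11) mod 19 = 11
Result: shared secret = 11.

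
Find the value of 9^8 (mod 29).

Step 1: Compute 9^8 mod 29 step by step, reducing modulo 29 at each step.
  9^1 mod 29 = 9
  9^2 mod 29 = (9 * 9) mod 29 = 23
  9^3 mod 29 = (23 * 9) mod 29 = 4
  9^4 mod 29 = (4 * 9) mod 29 = 7
  9^5 mod 29 = (7 * 9) mod 29 = 5
  9^6 mod 29 = (5 * 9) mod 29 = 16
  9^7 mod 29 = (16 * 9) mod 29 = 28
  9^8 mod 29 = (28 * 9) mod 29 = 20
Step 2: Result = 20.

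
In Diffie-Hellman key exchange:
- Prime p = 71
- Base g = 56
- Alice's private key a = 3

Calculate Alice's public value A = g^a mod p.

Step 1: A = g^a mod p = 56^3 mod 71.
  56^1 mod 71 = 56
  56^2 mod 71 = (56 * 56) mod 71 = 12
  56^3 mod 71 = (12 * 56) mod 71 = 33
Result: A = 33.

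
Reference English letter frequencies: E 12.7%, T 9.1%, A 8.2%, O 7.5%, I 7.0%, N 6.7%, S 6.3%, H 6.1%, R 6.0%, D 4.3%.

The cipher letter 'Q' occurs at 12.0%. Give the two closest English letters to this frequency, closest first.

Step 1: Observed frequency of 'Q' is 12.0%.
Step 2: Compute distances to each reference frequency and sort:
  E (12.7%): difference = 0.7% <-- BEST
  T (9.1%): difference = 2.9% <-- RUNNER-UP
  A (8.2%): difference = 3.8%
  O (7.5%): difference = 4.5%
  I (7.0%): difference = 5.0%
Step 3: Most likely is 'E' (12.7%, diff 0.7%); second most likely is 'T' (9.1%, diff 2.9%).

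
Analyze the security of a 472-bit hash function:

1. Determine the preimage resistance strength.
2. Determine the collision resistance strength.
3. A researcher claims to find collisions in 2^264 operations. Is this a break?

Step 1: Preimage resistance requires brute-force of 2^472 operations.
Step 2: Collision resistance (birthday bound) = 2^(472/2) = 2^236.
Step 3: The claimed attack costs 2^264 operations.
Step 4: Since 2^264 >= 2^236, the claimed attack is no faster than the generic birthday attack, so this does not break collision resistance.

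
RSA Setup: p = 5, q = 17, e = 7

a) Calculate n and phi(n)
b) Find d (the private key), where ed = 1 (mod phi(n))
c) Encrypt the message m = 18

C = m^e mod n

Step 1: n = 5 * 17 = 85.
Step 2: phi(n) = (5-1)(17-1) = 4 * 16 = 64.
Step 3: Find d = 7^(-1) mod 64 = 55.
  Verify: 7 * 55 = 385 = 1 (mod 64).
Step 4: C = 18^7 mod 85 = 52.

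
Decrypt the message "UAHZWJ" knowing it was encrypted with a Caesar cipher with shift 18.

Step 1: Reverse the shift by subtracting 18 from each letter position.
  U (position 20) -> position (20-18) mod 26 = 2 -> C
  A (position 0) -> position (0-18) mod 26 = 8 -> I
  H (position 7) -> position (7-18) mod 26 = 15 -> P
  Z (position 25) -> position (25-18) mod 26 = 7 -> H
  W (position 22) -> position (22-18) mod 26 = 4 -> E
  J (position 9) -> position (9-18) mod 26 = 17 -> R
Decrypted message: CIPHER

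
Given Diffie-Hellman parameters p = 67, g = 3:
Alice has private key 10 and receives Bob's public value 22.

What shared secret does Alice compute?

Step 1: s = B^a mod p = 22^10 mod 67.
  22^1 mod 67 = 22
  22^2 mod 67 = (22 * 22) mod 67 = 15
  22^3 mod 67 = (15 * 22) mod 67 = 62
  22^4 mod 67 = (62 * 22) mod 67 = 24
  22^5 mod 67 = (24 * 22) mod 67 = 59
  22^6 mod 67 = (59 * 22) mod 67 = 25
  22^7 mod 67 = (25 * 22) mod 67 = 14
  22^8 mod 67 = (14 * 22) mod 67 = 40
  22^9 mod 67 = (40 * 22) mod 67 = 9
  22^10 mod 67 = (9 * 22) mod 67 = 64
Result: shared secret = 64.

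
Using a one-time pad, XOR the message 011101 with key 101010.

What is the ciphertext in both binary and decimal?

Step 1: Write out the XOR operation bit by bit:
  Message: 011101
  Key:     101010
  XOR:     110111
Step 2: Convert to decimal: 110111 = 55.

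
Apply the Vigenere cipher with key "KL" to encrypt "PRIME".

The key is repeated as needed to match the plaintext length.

Step 1: Repeat key to match plaintext length:
  Plaintext: PRIME
  Key:       KLKLK
Step 2: Encrypt each letter:
  P(15) + K(10) = (15+10) mod 26 = 25 = Z
  R(17) + L(11) = (17+11) mod 26 = 2 = C
  I(8) + K(10) = (8+10) mod 26 = 18 = S
  M(12) + L(11) = (12+11) mod 26 = 23 = X
  E(4) + K(10) = (4+10) mod 26 = 14 = O
Ciphertext: ZCSXO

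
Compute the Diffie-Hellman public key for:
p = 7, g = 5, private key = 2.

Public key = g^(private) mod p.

Step 1: A = g^a mod p = 5^2 mod 7.
  5^1 mod 7 = 5
  5^2 mod 7 = (5 * 5) mod 7 = 4
Result: A = 4.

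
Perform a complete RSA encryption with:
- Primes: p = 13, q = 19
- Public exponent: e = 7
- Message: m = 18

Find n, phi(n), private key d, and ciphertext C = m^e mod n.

Step 1: n = 13 * 19 = 247.
Step 2: phi(n) = (13-1)(19-1) = 12 * 18 = 216.
Step 3: Find d = 7^(-1) mod 216 = 31.
  Verify: 7 * 31 = 217 = 1 (mod 216).
Step 4: C = 18^7 mod 247 = 151.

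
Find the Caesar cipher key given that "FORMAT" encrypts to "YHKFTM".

Step 1: Compare first letters: F (position 5) -> Y (position 24).
Step 2: Shift = (24 - 5) mod 26 = 19.
The shift value is 19.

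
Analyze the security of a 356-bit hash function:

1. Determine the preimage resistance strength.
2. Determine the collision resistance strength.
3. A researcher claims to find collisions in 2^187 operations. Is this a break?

Step 1: Preimage resistance requires brute-force of 2^356 operations.
Step 2: Collision resistance (birthday bound) = 2^(356/2) = 2^178.
Step 3: The claimed attack costs 2^187 operations.
Step 4: Since 2^187 >= 2^178, the claimed attack is no faster than the generic birthday attack, so this does not break collision resistance.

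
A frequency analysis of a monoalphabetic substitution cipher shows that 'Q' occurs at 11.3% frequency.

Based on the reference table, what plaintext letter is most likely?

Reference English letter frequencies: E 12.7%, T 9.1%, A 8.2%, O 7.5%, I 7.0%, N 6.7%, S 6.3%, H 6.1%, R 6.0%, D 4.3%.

Step 1: The observed frequency is 11.3%.
Step 2: Compare with English frequencies:
  E: 12.7% (difference: 1.4%) <-- closest
  T: 9.1% (difference: 2.2%)
  A: 8.2% (difference: 3.1%)
  O: 7.5% (difference: 3.8%)
  I: 7.0% (difference: 4.3%)
  N: 6.7% (difference: 4.6%)
  S: 6.3% (difference: 5.0%)
  H: 6.1% (difference: 5.2%)
  R: 6.0% (difference: 5.3%)
  D: 4.3% (difference: 7.0%)
Step 3: 'Q' most likely represents 'E' (frequency 12.7%).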